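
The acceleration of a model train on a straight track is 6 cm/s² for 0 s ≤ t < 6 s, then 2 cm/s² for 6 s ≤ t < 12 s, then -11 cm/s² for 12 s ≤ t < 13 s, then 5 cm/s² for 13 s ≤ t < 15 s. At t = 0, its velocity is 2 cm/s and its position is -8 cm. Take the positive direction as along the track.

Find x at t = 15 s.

508.5 cm

On each constant-a segment, Δv = aΔt and Δx = v₀Δt + ½aΔt²; chain segment to segment.
0–6 s: v starts 2 cm/s; Δx = 2·6 + ½·6·6² = 120 cm; v ends 38 cm/s.
6–12 s: v starts 38 cm/s; Δx = 38·6 + ½·2·6² = 264 cm; v ends 50 cm/s.
12–13 s: v starts 50 cm/s; Δx = 50·1 + ½·-11·1² = 44.5 cm; v ends 39 cm/s.
13–15 s: v starts 39 cm/s; Δx = 39·2 + ½·5·2² = 88 cm; v ends 49 cm/s.
x(15) = -8 + Σ Δx = 508.5 cm.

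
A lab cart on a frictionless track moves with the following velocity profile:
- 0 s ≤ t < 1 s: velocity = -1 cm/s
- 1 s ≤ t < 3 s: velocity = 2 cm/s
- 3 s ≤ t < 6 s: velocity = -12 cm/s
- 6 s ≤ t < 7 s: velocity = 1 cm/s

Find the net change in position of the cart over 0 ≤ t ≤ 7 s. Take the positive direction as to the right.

-32 cm

Net displacement equals the area under the velocity-time graph (areas below the axis count negative).
0–1 s: -1 × 1 = -1 cm
1–3 s: 2 × 2 = 4 cm
3–6 s: -12 × 3 = -36 cm
6–7 s: 1 × 1 = 1 cm
Net displacement = -32 cm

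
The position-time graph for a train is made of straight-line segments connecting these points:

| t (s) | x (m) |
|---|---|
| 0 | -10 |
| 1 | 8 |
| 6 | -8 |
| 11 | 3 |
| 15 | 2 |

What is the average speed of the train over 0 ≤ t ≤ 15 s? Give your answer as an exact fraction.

Average speed = (total path length)/(elapsed time); on a piecewise-linear x-t graph the path length is Σ|Δx|.
0–1 s: |Δx| = |8 − -10| = 18 m
1–6 s: |Δx| = |-8 − 8| = 16 m
6–11 s: |Δx| = |3 − -8| = 11 m
11–15 s: |Δx| = |2 − 3| = 1 m
Total path = 46 m; average speed = 46/15 = 46/15 m/s.

46/15 m/s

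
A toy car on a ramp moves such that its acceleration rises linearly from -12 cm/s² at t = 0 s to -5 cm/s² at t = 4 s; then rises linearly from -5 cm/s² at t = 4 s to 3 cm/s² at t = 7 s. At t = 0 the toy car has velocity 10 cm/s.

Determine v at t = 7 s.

Δv equals the area under the a-t graph; then v = v₀ + Δv.
0–4 s: ½(-12 + -5)(4) = -34 cm/s
4–7 s: ½(-5 + 3)(3) = -3 cm/s
Δv = -37 cm/s, so v(7) = 10 + (-37) = -27 cm/s.

-27 cm/s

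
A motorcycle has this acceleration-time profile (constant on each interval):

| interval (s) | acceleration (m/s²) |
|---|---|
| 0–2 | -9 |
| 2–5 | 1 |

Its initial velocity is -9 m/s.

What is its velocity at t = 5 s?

-24 m/s

Δv equals the area under the a-t graph; then v = v₀ + Δv.
0–2 s: -9 × 2 = -18 m/s
2–5 s: 1 × 3 = 3 m/s
Δv = -15 m/s, so v(5) = -9 + (-15) = -24 m/s.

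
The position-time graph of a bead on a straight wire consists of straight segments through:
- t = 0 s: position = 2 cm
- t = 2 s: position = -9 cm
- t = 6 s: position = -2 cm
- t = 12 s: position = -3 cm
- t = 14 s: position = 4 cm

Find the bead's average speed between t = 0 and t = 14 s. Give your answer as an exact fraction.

Average speed = (total path length)/(elapsed time); on a piecewise-linear x-t graph the path length is Σ|Δx|.
0–2 s: |Δx| = |-9 − 2| = 11 cm
2–6 s: |Δx| = |-2 − -9| = 7 cm
6–12 s: |Δx| = |-3 − -2| = 1 cm
12–14 s: |Δx| = |4 − -3| = 7 cm
Total path = 26 cm; average speed = 26/14 = 13/7 cm/s.

13/7 cm/s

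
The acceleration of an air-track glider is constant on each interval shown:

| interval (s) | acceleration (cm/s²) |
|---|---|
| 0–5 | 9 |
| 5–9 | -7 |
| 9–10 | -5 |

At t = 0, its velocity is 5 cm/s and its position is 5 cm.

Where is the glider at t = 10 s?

306 cm

On each constant-a segment, Δv = aΔt and Δx = v₀Δt + ½aΔt²; chain segment to segment.
0–5 s: v starts 5 cm/s; Δx = 5·5 + ½·9·5² = 137.5 cm; v ends 50 cm/s.
5–9 s: v starts 50 cm/s; Δx = 50·4 + ½·-7·4² = 144 cm; v ends 22 cm/s.
9–10 s: v starts 22 cm/s; Δx = 22·1 + ½·-5·1² = 19.5 cm; v ends 17 cm/s.
x(10) = 5 + Σ Δx = 306 cm.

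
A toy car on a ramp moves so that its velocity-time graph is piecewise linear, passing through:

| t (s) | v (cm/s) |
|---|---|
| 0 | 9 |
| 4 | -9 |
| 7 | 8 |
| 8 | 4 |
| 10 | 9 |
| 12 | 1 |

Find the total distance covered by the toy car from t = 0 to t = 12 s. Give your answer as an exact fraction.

Distance (not displacement) is the total path length: add the absolute areas under v-t.
0–4 s: v = 0 at t = 2 s; triangle areas 9 + 9 = 18 cm
4–7 s: v = 0 at t = 95/17 s; triangle areas 243/34 + 96/17 = 435/34 cm
7–8 s: |½(8 + 4)(1)| = 6 cm
8–10 s: |½(4 + 9)(2)| = 13 cm
10–12 s: |½(9 + 1)(2)| = 10 cm
Total distance = 2033/34 cm

2033/34 cm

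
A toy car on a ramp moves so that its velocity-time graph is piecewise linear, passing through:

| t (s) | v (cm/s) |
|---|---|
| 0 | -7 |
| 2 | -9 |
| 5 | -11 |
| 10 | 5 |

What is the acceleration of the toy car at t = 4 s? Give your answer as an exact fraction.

-2/3 cm/s²

Acceleration is the slope of the v-t graph on 2–5 s: (-11 − -9)/(5 − 2) = -2/3 cm/s².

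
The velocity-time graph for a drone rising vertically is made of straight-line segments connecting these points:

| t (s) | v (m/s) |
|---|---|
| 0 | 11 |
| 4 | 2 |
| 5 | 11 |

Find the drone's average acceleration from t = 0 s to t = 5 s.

0 m/s²

Average acceleration = Δv/Δt = (11 − 11)/(5 − 0) = 0 m/s².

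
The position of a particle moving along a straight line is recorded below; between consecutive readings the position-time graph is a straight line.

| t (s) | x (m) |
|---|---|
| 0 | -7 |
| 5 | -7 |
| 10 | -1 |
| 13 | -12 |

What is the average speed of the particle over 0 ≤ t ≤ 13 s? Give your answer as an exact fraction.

Average speed = (total path length)/(elapsed time); on a piecewise-linear x-t graph the path length is Σ|Δx|.
0–5 s: |Δx| = |-7 − -7| = 0 m
5–10 s: |Δx| = |-1 − -7| = 6 m
10–13 s: |Δx| = |-12 − -1| = 11 m
Total path = 17 m; average speed = 17/13 = 17/13 m/s.

17/13 m/s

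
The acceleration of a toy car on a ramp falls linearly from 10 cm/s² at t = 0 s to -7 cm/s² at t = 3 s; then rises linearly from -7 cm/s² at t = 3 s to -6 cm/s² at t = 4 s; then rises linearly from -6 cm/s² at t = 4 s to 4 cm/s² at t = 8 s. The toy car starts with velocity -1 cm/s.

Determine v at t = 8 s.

-7 cm/s

Δv equals the area under the a-t graph; then v = v₀ + Δv.
0–3 s: ½(10 + -7)(3) = 4.5 cm/s
3–4 s: ½(-7 + -6)(1) = -6.5 cm/s
4–8 s: ½(-6 + 4)(4) = -4 cm/s
Δv = -6 cm/s, so v(8) = -1 + (-6) = -7 cm/s.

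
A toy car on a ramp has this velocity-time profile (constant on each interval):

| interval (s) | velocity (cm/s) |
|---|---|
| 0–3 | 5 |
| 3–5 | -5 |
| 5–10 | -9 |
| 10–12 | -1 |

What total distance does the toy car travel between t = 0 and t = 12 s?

Distance (not displacement) is the total path length: add the absolute areas under v-t.
0–3 s: |5| × 3 = 15 cm
3–5 s: |-5| × 2 = 10 cm
5–10 s: |-9| × 5 = 45 cm
10–12 s: |-1| × 2 = 2 cm
Total distance = 72 cm

72 cm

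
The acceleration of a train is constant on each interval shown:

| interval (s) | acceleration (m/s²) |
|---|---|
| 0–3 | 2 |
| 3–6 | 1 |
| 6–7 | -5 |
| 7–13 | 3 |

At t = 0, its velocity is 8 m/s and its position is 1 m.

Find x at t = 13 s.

221 m

On each constant-a segment, Δv = aΔt and Δx = v₀Δt + ½aΔt²; chain segment to segment.
0–3 s: v starts 8 m/s; Δx = 8·3 + ½·2·3² = 33 m; v ends 14 m/s.
3–6 s: v starts 14 m/s; Δx = 14·3 + ½·1·3² = 46.5 m; v ends 17 m/s.
6–7 s: v starts 17 m/s; Δx = 17·1 + ½·-5·1² = 14.5 m; v ends 12 m/s.
7–13 s: v starts 12 m/s; Δx = 12·6 + ½·3·6² = 126 m; v ends 30 m/s.
x(13) = 1 + Σ Δx = 221 m.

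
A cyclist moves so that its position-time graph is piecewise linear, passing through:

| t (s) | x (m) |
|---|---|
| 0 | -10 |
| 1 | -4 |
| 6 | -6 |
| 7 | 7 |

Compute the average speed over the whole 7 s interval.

Average speed = (total path length)/(elapsed time); on a piecewise-linear x-t graph the path length is Σ|Δx|.
0–1 s: |Δx| = |-4 − -10| = 6 m
1–6 s: |Δx| = |-6 − -4| = 2 m
6–7 s: |Δx| = |7 − -6| = 13 m
Total path = 21 m; average speed = 21/7 = 3 m/s.

3 m/s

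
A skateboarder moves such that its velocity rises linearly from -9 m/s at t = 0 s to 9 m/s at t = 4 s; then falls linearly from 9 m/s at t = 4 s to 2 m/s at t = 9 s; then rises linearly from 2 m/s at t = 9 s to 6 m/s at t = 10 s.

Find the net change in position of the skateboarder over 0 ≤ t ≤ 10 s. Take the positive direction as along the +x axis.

Net displacement equals the area under the velocity-time graph (areas below the axis count negative).
0–4 s: ½(-9 + 9)(4) = 0 m
4–9 s: ½(9 + 2)(5) = 27.5 m
9–10 s: ½(2 + 6)(1) = 4 m
Net displacement = 31.5 m

31.5 m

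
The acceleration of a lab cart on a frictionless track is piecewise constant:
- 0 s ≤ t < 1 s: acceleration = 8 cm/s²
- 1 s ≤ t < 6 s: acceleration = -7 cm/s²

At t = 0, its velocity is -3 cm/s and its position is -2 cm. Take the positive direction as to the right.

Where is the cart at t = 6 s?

-63.5 cm

On each constant-a segment, Δv = aΔt and Δx = v₀Δt + ½aΔt²; chain segment to segment.
0–1 s: v starts -3 cm/s; Δx = -3·1 + ½·8·1² = 1 cm; v ends 5 cm/s.
1–6 s: v starts 5 cm/s; Δx = 5·5 + ½·-7·5² = -62.5 cm; v ends -30 cm/s.
x(6) = -2 + Σ Δx = -63.5 cm.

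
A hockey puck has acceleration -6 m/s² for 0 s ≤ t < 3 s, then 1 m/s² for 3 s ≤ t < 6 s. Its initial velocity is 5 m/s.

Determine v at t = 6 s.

Δv equals the area under the a-t graph; then v = v₀ + Δv.
0–3 s: -6 × 3 = -18 m/s
3–6 s: 1 × 3 = 3 m/s
Δv = -15 m/s, so v(6) = 5 + (-15) = -10 m/s.

-10 m/s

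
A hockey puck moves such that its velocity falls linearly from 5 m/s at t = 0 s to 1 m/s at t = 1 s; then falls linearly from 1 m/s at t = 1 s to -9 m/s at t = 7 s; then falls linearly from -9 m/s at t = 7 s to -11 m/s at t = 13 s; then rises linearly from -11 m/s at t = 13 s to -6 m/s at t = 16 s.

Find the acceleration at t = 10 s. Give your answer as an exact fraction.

-1/3 m/s²

Acceleration is the slope of the v-t graph on 7–13 s: (-11 − -9)/(13 − 7) = -1/3 m/s².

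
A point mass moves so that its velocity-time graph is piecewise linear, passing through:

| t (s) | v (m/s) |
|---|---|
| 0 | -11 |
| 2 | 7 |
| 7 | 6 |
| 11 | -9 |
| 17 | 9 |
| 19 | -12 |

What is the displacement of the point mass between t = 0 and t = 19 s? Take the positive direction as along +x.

Displacement is the signed area under the v-t curve.
0–2 s: ½(-11 + 7)(2) = -4 m
2–7 s: ½(7 + 6)(5) = 32.5 m
7–11 s: ½(6 + -9)(4) = -6 m
11–17 s: ½(-9 + 9)(6) = 0 m
17–19 s: ½(9 + -12)(2) = -3 m
Net displacement = 19.5 m

19.5 m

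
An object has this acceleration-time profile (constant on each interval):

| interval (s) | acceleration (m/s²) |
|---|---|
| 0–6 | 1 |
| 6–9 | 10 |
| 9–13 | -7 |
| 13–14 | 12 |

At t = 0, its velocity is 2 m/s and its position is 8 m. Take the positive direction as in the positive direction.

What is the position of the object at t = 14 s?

219 m

On each constant-a segment, Δv = aΔt and Δx = v₀Δt + ½aΔt²; chain segment to segment.
0–6 s: v starts 2 m/s; Δx = 2·6 + ½·1·6² = 30 m; v ends 8 m/s.
6–9 s: v starts 8 m/s; Δx = 8·3 + ½·10·3² = 69 m; v ends 38 m/s.
9–13 s: v starts 38 m/s; Δx = 38·4 + ½·-7·4² = 96 m; v ends 10 m/s.
13–14 s: v starts 10 m/s; Δx = 10·1 + ½·12·1² = 16 m; v ends 22 m/s.
x(14) = 8 + Σ Δx = 219 m.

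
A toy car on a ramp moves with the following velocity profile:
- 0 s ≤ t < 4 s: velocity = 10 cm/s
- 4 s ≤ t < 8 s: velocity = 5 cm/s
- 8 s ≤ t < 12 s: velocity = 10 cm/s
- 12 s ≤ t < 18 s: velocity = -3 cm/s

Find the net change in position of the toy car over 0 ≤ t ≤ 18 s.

82 cm

Displacement is the signed area under the v-t curve.
0–4 s: 10 × 4 = 40 cm
4–8 s: 5 × 4 = 20 cm
8–12 s: 10 × 4 = 40 cm
12–18 s: -3 × 6 = -18 cm
Net displacement = 82 cm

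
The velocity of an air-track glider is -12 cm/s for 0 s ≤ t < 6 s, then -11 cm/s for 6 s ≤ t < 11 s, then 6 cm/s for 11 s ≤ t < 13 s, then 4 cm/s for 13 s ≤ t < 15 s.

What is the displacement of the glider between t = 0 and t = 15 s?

Net displacement equals the area under the velocity-time graph (areas below the axis count negative).
0–6 s: -12 × 6 = -72 cm
6–11 s: -11 × 5 = -55 cm
11–13 s: 6 × 2 = 12 cm
13–15 s: 4 × 2 = 8 cm
Net displacement = -107 cm

-107 cm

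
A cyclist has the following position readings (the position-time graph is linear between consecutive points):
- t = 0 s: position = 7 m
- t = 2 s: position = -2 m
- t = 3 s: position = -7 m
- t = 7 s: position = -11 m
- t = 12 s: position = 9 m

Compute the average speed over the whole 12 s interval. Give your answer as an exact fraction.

Average speed = (total path length)/(elapsed time); on a piecewise-linear x-t graph the path length is Σ|Δx|.
0–2 s: |Δx| = |-2 − 7| = 9 m
2–3 s: |Δx| = |-7 − -2| = 5 m
3–7 s: |Δx| = |-11 − -7| = 4 m
7–12 s: |Δx| = |9 − -11| = 20 m
Total path = 38 m; average speed = 38/12 = 19/6 m/s.

19/6 m/s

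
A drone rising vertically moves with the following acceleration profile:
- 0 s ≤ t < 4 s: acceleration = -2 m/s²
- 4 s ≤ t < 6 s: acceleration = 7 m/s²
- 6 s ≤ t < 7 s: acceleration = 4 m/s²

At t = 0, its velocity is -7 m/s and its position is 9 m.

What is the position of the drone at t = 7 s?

-50 m

On each constant-a segment, Δv = aΔt and Δx = v₀Δt + ½aΔt²; chain segment to segment.
0–4 s: v starts -7 m/s; Δx = -7·4 + ½·-2·4² = -44 m; v ends -15 m/s.
4–6 s: v starts -15 m/s; Δx = -15·2 + ½·7·2² = -16 m; v ends -1 m/s.
6–7 s: v starts -1 m/s; Δx = -1·1 + ½·4·1² = 1 m; v ends 3 m/s.
x(7) = 9 + Σ Δx = -50 m.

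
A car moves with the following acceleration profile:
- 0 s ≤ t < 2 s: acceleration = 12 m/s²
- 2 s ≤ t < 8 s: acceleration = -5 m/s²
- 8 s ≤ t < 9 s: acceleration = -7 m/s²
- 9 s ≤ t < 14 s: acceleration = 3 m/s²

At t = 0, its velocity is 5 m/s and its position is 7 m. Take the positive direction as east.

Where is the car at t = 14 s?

On each constant-a segment, Δv = aΔt and Δx = v₀Δt + ½aΔt²; chain segment to segment.
0–2 s: v starts 5 m/s; Δx = 5·2 + ½·12·2² = 34 m; v ends 29 m/s.
2–8 s: v starts 29 m/s; Δx = 29·6 + ½·-5·6² = 84 m; v ends -1 m/s.
8–9 s: v starts -1 m/s; Δx = -1·1 + ½·-7·1² = -4.5 m; v ends -8 m/s.
9–14 s: v starts -8 m/s; Δx = -8·5 + ½·3·5² = -2.5 m; v ends 7 m/s.
x(14) = 7 + Σ Δx = 118 m.

118 m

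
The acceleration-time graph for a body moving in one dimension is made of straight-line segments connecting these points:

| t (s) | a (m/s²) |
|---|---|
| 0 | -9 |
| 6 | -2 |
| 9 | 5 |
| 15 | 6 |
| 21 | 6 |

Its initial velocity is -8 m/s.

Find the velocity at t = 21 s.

Δv equals the area under the a-t graph; then v = v₀ + Δv.
0–6 s: ½(-9 + -2)(6) = -33 m/s
6–9 s: ½(-2 + 5)(3) = 4.5 m/s
9–15 s: ½(5 + 6)(6) = 33 m/s
15–21 s: 6 × 6 = 36 m/s
Δv = 40.5 m/s, so v(21) = -8 + (40.5) = 32.5 m/s.

32.5 m/s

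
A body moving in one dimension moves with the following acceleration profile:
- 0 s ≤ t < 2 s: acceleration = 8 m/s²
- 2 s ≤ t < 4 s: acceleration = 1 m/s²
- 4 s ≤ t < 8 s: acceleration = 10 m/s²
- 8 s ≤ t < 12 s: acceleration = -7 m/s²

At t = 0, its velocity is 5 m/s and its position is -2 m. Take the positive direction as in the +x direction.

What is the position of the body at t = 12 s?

On each constant-a segment, Δv = aΔt and Δx = v₀Δt + ½aΔt²; chain segment to segment.
0–2 s: v starts 5 m/s; Δx = 5·2 + ½·8·2² = 26 m; v ends 21 m/s.
2–4 s: v starts 21 m/s; Δx = 21·2 + ½·1·2² = 44 m; v ends 23 m/s.
4–8 s: v starts 23 m/s; Δx = 23·4 + ½·10·4² = 172 m; v ends 63 m/s.
8–12 s: v starts 63 m/s; Δx = 63·4 + ½·-7·4² = 196 m; v ends 35 m/s.
x(12) = -2 + Σ Δx = 436 m.

436 m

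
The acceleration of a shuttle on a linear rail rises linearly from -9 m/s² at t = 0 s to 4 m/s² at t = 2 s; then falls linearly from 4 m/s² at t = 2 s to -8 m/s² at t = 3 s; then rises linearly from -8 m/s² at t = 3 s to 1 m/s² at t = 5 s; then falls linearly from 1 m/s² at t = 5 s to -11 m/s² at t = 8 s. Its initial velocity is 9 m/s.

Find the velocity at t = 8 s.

Δv equals the area under the a-t graph; then v = v₀ + Δv.
0–2 s: ½(-9 + 4)(2) = -5 m/s
2–3 s: ½(4 + -8)(1) = -2 m/s
3–5 s: ½(-8 + 1)(2) = -7 m/s
5–8 s: ½(1 + -11)(3) = -15 m/s
Δv = -29 m/s, so v(8) = 9 + (-29) = -20 m/s.

-20 m/s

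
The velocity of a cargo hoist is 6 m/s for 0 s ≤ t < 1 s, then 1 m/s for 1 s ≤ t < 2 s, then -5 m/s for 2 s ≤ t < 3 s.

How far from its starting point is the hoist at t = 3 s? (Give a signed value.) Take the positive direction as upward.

Displacement is the signed area under the v-t curve.
0–1 s: 6 × 1 = 6 m
1–2 s: 1 × 1 = 1 m
2–3 s: -5 × 1 = -5 m
Net displacement = 2 m

2 m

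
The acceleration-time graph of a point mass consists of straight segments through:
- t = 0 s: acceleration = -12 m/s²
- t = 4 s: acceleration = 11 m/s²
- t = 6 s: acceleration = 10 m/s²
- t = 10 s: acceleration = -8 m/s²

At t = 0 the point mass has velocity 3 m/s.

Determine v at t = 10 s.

26 m/s

Δv equals the area under the a-t graph; then v = v₀ + Δv.
0–4 s: ½(-12 + 11)(4) = -2 m/s
4–6 s: ½(11 + 10)(2) = 21 m/s
6–10 s: ½(10 + -8)(4) = 4 m/s
Δv = 23 m/s, so v(10) = 3 + (23) = 26 m/s.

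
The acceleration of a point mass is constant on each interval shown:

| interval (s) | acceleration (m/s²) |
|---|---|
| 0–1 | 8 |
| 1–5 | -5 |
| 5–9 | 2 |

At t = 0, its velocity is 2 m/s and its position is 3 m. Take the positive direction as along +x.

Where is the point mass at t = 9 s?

-15 m

On each constant-a segment, Δv = aΔt and Δx = v₀Δt + ½aΔt²; chain segment to segment.
0–1 s: v starts 2 m/s; Δx = 2·1 + ½·8·1² = 6 m; v ends 10 m/s.
1–5 s: v starts 10 m/s; Δx = 10·4 + ½·-5·4² = 0 m; v ends -10 m/s.
5–9 s: v starts -10 m/s; Δx = -10·4 + ½·2·4² = -24 m; v ends -2 m/s.
x(9) = 3 + Σ Δx = -15 m.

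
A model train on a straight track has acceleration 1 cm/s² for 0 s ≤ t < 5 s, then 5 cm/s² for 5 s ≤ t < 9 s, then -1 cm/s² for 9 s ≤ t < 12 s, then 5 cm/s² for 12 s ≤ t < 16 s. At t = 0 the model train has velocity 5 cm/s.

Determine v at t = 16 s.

Δv equals the area under the a-t graph; then v = v₀ + Δv.
0–5 s: 1 × 5 = 5 cm/s
5–9 s: 5 × 4 = 20 cm/s
9–12 s: -1 × 3 = -3 cm/s
12–16 s: 5 × 4 = 20 cm/s
Δv = 42 cm/s, so v(16) = 5 + (42) = 47 cm/s.

47 cm/s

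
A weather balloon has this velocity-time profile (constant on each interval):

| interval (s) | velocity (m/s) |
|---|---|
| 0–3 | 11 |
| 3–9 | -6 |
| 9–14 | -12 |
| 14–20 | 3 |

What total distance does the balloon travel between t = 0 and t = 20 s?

Total distance travelled is ∫|v| dt — sum the magnitudes of each area piece.
0–3 s: |11| × 3 = 33 m
3–9 s: |-6| × 6 = 36 m
9–14 s: |-12| × 5 = 60 m
14–20 s: |3| × 6 = 18 m
Total distance = 147 m

147 m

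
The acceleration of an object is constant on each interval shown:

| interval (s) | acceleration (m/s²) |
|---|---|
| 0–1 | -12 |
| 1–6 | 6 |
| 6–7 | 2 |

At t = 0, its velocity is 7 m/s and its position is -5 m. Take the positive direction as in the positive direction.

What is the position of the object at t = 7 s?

On each constant-a segment, Δv = aΔt and Δx = v₀Δt + ½aΔt²; chain segment to segment.
0–1 s: v starts 7 m/s; Δx = 7·1 + ½·-12·1² = 1 m; v ends -5 m/s.
1–6 s: v starts -5 m/s; Δx = -5·5 + ½·6·5² = 50 m; v ends 25 m/s.
6–7 s: v starts 25 m/s; Δx = 25·1 + ½·2·1² = 26 m; v ends 27 m/s.
x(7) = -5 + Σ Δx = 72 m.

72 m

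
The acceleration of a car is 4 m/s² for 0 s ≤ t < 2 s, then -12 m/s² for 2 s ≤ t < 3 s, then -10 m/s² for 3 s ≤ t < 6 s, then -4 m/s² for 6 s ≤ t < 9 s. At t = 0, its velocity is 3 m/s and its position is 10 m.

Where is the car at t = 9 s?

On each constant-a segment, Δv = aΔt and Δx = v₀Δt + ½aΔt²; chain segment to segment.
0–2 s: v starts 3 m/s; Δx = 3·2 + ½·4·2² = 14 m; v ends 11 m/s.
2–3 s: v starts 11 m/s; Δx = 11·1 + ½·-12·1² = 5 m; v ends -1 m/s.
3–6 s: v starts -1 m/s; Δx = -1·3 + ½·-10·3² = -48 m; v ends -31 m/s.
6–9 s: v starts -31 m/s; Δx = -31·3 + ½·-4·3² = -111 m; v ends -43 m/s.
x(9) = 10 + Σ Δx = -130 m.

-130 m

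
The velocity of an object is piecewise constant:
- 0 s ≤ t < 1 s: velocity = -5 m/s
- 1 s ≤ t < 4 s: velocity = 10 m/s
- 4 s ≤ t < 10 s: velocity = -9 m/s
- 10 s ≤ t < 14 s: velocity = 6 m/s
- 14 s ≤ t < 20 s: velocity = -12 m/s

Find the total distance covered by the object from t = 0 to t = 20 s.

185 m

Total distance travelled is ∫|v| dt — sum the magnitudes of each area piece.
0–1 s: |-5| × 1 = 5 m
1–4 s: |10| × 3 = 30 m
4–10 s: |-9| × 6 = 54 m
10–14 s: |6| × 4 = 24 m
14–20 s: |-12| × 6 = 72 m
Total distance = 185 m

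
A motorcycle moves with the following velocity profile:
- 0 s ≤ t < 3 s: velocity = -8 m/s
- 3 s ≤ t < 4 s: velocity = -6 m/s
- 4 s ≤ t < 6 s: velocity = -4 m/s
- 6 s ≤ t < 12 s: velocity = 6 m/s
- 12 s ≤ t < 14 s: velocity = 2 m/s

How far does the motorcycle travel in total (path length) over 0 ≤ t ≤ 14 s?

78 m

Distance (not displacement) is the total path length: add the absolute areas under v-t.
0–3 s: |-8| × 3 = 24 m
3–4 s: |-6| × 1 = 6 m
4–6 s: |-4| × 2 = 8 m
6–12 s: |6| × 6 = 36 m
12–14 s: |2| × 2 = 4 m
Total distance = 78 m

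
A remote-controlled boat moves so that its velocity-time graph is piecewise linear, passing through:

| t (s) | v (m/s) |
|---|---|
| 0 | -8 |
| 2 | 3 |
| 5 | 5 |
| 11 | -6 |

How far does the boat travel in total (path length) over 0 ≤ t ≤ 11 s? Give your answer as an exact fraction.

Distance (not displacement) is the total path length: add the absolute areas under v-t.
0–2 s: v = 0 at t = 16/11 s; triangle areas 64/11 + 9/11 = 73/11 m
2–5 s: |½(3 + 5)(3)| = 12 m
5–11 s: v = 0 at t = 85/11 s; triangle areas 75/11 + 108/11 = 183/11 m
Total distance = 388/11 m

388/11 m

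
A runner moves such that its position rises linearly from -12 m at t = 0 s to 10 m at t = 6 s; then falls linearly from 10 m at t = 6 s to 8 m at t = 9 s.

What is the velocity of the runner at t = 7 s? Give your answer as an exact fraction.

-2/3 m/s

Velocity is the slope of the x-t graph on 6–9 s: (8 − 10)/(9 − 6) = -2/3 m/s.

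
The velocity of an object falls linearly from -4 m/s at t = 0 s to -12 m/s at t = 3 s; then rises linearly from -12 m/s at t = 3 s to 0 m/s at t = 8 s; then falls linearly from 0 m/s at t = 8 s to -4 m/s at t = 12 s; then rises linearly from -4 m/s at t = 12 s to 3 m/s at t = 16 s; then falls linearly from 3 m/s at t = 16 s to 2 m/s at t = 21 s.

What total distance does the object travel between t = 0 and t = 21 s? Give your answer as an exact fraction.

1143/14 m

Distance (not displacement) is the total path length: add the absolute areas under v-t.
0–3 s: |½(-4 + -12)(3)| = 24 m
3–8 s: |½(-12 + 0)(5)| = 30 m
8–12 s: |½(0 + -4)(4)| = 8 m
12–16 s: v = 0 at t = 100/7 s; triangle areas 32/7 + 18/7 = 50/7 m
16–21 s: |½(3 + 2)(5)| = 12.5 m
Total distance = 1143/14 m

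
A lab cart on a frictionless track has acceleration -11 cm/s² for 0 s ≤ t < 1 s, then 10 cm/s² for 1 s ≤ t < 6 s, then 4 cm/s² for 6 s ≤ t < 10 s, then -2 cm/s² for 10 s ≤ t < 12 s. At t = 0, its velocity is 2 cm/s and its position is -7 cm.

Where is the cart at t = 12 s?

375.5 cm

On each constant-a segment, Δv = aΔt and Δx = v₀Δt + ½aΔt²; chain segment to segment.
0–1 s: v starts 2 cm/s; Δx = 2·1 + ½·-11·1² = -3.5 cm; v ends -9 cm/s.
1–6 s: v starts -9 cm/s; Δx = -9·5 + ½·10·5² = 80 cm; v ends 41 cm/s.
6–10 s: v starts 41 cm/s; Δx = 41·4 + ½·4·4² = 196 cm; v ends 57 cm/s.
10–12 s: v starts 57 cm/s; Δx = 57·2 + ½·-2·2² = 110 cm; v ends 53 cm/s.
x(12) = -7 + Σ Δx = 375.5 cm.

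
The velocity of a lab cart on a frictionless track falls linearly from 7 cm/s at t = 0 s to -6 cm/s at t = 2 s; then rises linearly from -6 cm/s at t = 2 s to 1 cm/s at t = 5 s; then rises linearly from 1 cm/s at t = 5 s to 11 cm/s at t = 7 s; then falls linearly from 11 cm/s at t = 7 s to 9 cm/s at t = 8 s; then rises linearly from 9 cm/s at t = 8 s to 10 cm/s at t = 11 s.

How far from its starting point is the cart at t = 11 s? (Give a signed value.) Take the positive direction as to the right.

44 cm

Net displacement equals the area under the velocity-time graph (areas below the axis count negative).
0–2 s: ½(7 + -6)(2) = 1 cm
2–5 s: ½(-6 + 1)(3) = -7.5 cm
5–7 s: ½(1 + 11)(2) = 12 cm
7–8 s: ½(11 + 9)(1) = 10 cm
8–11 s: ½(9 + 10)(3) = 28.5 cm
Net displacement = 44 cm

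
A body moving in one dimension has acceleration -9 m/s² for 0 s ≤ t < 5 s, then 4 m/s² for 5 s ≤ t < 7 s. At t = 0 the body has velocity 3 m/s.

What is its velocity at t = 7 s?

Δv equals the area under the a-t graph; then v = v₀ + Δv.
0–5 s: -9 × 5 = -45 m/s
5–7 s: 4 × 2 = 8 m/s
Δv = -37 m/s, so v(7) = 3 + (-37) = -34 m/s.

-34 m/s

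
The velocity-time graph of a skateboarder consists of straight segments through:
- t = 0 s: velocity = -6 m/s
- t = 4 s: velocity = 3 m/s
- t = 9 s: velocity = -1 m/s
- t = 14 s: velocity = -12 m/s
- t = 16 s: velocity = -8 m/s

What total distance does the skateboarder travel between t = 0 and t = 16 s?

68.75 m

Total distance travelled is ∫|v| dt — sum the magnitudes of each area piece.
0–4 s: v = 0 at t = 8/3 s; triangle areas 8 + 2 = 10 m
4–9 s: v = 0 at t = 7.75 s; triangle areas 5.625 + 0.625 = 6.25 m
9–14 s: |½(-1 + -12)(5)| = 32.5 m
14–16 s: |½(-12 + -8)(2)| = 20 m
Total distance = 68.75 m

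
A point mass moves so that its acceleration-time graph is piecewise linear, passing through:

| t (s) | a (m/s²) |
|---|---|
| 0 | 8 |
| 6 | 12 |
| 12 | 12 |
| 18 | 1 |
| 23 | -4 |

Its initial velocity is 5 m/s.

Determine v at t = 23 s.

168.5 m/s

Δv equals the area under the a-t graph; then v = v₀ + Δv.
0–6 s: ½(8 + 12)(6) = 60 m/s
6–12 s: 12 × 6 = 72 m/s
12–18 s: ½(12 + 1)(6) = 39 m/s
18–23 s: ½(1 + -4)(5) = -7.5 m/s
Δv = 163.5 m/s, so v(23) = 5 + (163.5) = 168.5 m/s.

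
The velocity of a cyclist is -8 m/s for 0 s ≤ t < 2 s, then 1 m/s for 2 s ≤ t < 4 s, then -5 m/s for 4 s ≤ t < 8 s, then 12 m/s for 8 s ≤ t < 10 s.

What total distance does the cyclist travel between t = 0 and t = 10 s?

Total distance travelled is ∫|v| dt — sum the magnitudes of each area piece.
0–2 s: |-8| × 2 = 16 m
2–4 s: |1| × 2 = 2 m
4–8 s: |-5| × 4 = 20 m
8–10 s: |12| × 2 = 24 m
Total distance = 62 m

62 m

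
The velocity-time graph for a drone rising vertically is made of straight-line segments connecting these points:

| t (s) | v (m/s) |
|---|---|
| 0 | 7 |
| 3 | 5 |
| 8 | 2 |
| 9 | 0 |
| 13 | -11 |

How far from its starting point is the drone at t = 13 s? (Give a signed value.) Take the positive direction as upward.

14.5 m

Net displacement equals the area under the velocity-time graph (areas below the axis count negative).
0–3 s: ½(7 + 5)(3) = 18 m
3–8 s: ½(5 + 2)(5) = 17.5 m
8–9 s: ½(2 + 0)(1) = 1 m
9–13 s: ½(0 + -11)(4) = -22 m
Net displacement = 14.5 m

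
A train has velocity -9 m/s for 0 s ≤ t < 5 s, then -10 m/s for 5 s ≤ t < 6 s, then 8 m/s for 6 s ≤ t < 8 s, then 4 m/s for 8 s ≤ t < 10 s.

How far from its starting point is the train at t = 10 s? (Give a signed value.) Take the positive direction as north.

Displacement is the signed area under the v-t curve.
0–5 s: -9 × 5 = -45 m
5–6 s: -10 × 1 = -10 m
6–8 s: 8 × 2 = 16 m
8–10 s: 4 × 2 = 8 m
Net displacement = -31 m

-31 m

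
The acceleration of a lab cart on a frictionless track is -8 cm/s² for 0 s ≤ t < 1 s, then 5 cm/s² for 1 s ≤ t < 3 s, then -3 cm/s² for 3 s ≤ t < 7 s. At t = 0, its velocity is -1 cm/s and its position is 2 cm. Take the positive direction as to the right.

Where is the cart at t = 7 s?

-31 cm

On each constant-a segment, Δv = aΔt and Δx = v₀Δt + ½aΔt²; chain segment to segment.
0–1 s: v starts -1 cm/s; Δx = -1·1 + ½·-8·1² = -5 cm; v ends -9 cm/s.
1–3 s: v starts -9 cm/s; Δx = -9·2 + ½·5·2² = -8 cm; v ends 1 cm/s.
3–7 s: v starts 1 cm/s; Δx = 1·4 + ½·-3·4² = -20 cm; v ends -11 cm/s.
x(7) = 2 + Σ Δx = -31 cm.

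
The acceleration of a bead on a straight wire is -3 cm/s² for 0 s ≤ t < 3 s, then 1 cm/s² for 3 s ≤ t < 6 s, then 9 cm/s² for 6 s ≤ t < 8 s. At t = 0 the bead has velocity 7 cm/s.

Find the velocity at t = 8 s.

Δv equals the area under the a-t graph; then v = v₀ + Δv.
0–3 s: -3 × 3 = -9 cm/s
3–6 s: 1 × 3 = 3 cm/s
6–8 s: 9 × 2 = 18 cm/s
Δv = 12 cm/s, so v(8) = 7 + (12) = 19 cm/s.

19 cm/s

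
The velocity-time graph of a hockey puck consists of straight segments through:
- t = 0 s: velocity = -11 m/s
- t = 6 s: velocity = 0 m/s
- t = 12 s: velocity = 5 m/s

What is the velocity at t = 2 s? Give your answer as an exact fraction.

-22/3 m/s

On 0–6 s the graph is linear from -11 to 0 m/s: v(2) = -11 + (0 − -11)·(2 − 0)/(6 − 0) = -22/3 m/s.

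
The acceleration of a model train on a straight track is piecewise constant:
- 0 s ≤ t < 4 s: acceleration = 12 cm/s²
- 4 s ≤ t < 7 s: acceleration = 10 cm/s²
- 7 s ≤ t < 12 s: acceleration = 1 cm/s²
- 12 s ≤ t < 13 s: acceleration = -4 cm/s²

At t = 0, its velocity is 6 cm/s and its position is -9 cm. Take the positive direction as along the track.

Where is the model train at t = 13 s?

On each constant-a segment, Δv = aΔt and Δx = v₀Δt + ½aΔt²; chain segment to segment.
0–4 s: v starts 6 cm/s; Δx = 6·4 + ½·12·4² = 120 cm; v ends 54 cm/s.
4–7 s: v starts 54 cm/s; Δx = 54·3 + ½·10·3² = 207 cm; v ends 84 cm/s.
7–12 s: v starts 84 cm/s; Δx = 84·5 + ½·1·5² = 432.5 cm; v ends 89 cm/s.
12–13 s: v starts 89 cm/s; Δx = 89·1 + ½·-4·1² = 87 cm; v ends 85 cm/s.
x(13) = -9 + Σ Δx = 837.5 cm.

837.5 cm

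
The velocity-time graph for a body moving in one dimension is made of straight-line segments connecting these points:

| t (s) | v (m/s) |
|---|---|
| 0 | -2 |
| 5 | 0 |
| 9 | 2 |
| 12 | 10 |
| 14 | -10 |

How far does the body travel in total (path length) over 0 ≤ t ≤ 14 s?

37 m

Total distance travelled is ∫|v| dt — sum the magnitudes of each area piece.
0–5 s: |½(-2 + 0)(5)| = 5 m
5–9 s: |½(0 + 2)(4)| = 4 m
9–12 s: |½(2 + 10)(3)| = 18 m
12–14 s: v = 0 at t = 13 s; triangle areas 5 + 5 = 10 m
Total distance = 37 m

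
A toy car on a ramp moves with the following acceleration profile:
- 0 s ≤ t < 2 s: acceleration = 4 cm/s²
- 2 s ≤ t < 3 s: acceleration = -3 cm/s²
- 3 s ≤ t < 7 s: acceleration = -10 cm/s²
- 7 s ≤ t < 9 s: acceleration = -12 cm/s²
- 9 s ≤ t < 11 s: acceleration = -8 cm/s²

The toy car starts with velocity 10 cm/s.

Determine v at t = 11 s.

-65 cm/s

Δv equals the area under the a-t graph; then v = v₀ + Δv.
0–2 s: 4 × 2 = 8 cm/s
2–3 s: -3 × 1 = -3 cm/s
3–7 s: -10 × 4 = -40 cm/s
7–9 s: -12 × 2 = -24 cm/s
9–11 s: -8 × 2 = -16 cm/s
Δv = -75 cm/s, so v(11) = 10 + (-75) = -65 cm/s.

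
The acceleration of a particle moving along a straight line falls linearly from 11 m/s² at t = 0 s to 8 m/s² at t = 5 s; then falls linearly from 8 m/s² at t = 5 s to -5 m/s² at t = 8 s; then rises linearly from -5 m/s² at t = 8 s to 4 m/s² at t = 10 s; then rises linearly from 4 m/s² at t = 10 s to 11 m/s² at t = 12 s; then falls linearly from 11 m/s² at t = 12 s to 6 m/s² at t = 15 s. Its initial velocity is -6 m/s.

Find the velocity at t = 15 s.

Δv equals the area under the a-t graph; then v = v₀ + Δv.
0–5 s: ½(11 + 8)(5) = 47.5 m/s
5–8 s: ½(8 + -5)(3) = 4.5 m/s
8–10 s: ½(-5 + 4)(2) = -1 m/s
10–12 s: ½(4 + 11)(2) = 15 m/s
12–15 s: ½(11 + 6)(3) = 25.5 m/s
Δv = 91.5 m/s, so v(15) = -6 + (91.5) = 85.5 m/s.

85.5 m/s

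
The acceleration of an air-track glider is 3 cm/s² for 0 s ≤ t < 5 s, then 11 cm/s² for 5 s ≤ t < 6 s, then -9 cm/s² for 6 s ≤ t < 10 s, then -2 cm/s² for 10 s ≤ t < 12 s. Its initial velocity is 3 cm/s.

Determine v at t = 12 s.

-11 cm/s

Δv equals the area under the a-t graph; then v = v₀ + Δv.
0–5 s: 3 × 5 = 15 cm/s
5–6 s: 11 × 1 = 11 cm/s
6–10 s: -9 × 4 = -36 cm/s
10–12 s: -2 × 2 = -4 cm/s
Δv = -14 cm/s, so v(12) = 3 + (-14) = -11 cm/s.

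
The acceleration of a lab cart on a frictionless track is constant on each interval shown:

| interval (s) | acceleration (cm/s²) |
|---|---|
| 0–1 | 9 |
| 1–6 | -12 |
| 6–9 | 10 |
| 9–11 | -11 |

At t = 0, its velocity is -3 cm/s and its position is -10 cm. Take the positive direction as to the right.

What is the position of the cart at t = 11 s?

-315.5 cm

On each constant-a segment, Δv = aΔt and Δx = v₀Δt + ½aΔt²; chain segment to segment.
0–1 s: v starts -3 cm/s; Δx = -3·1 + ½·9·1² = 1.5 cm; v ends 6 cm/s.
1–6 s: v starts 6 cm/s; Δx = 6·5 + ½·-12·5² = -120 cm; v ends -54 cm/s.
6–9 s: v starts -54 cm/s; Δx = -54·3 + ½·10·3² = -117 cm; v ends -24 cm/s.
9–11 s: v starts -24 cm/s; Δx = -24·2 + ½·-11·2² = -70 cm; v ends -46 cm/s.
x(11) = -10 + Σ Δx = -315.5 cm.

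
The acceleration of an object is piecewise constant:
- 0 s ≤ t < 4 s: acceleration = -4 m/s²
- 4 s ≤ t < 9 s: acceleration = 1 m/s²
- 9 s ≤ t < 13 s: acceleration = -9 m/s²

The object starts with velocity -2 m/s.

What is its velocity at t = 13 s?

-49 m/s

Δv equals the area under the a-t graph; then v = v₀ + Δv.
0–4 s: -4 × 4 = -16 m/s
4–9 s: 1 × 5 = 5 m/s
9–13 s: -9 × 4 = -36 m/s
Δv = -47 m/s, so v(13) = -2 + (-47) = -49 m/s.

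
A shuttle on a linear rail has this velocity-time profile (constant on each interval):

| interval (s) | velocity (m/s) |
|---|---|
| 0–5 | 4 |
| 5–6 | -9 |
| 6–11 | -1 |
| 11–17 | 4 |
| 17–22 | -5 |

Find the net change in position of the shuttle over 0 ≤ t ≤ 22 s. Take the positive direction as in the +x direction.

5 m

Displacement is the signed area under the v-t curve.
0–5 s: 4 × 5 = 20 m
5–6 s: -9 × 1 = -9 m
6–11 s: -1 × 5 = -5 m
11–17 s: 4 × 6 = 24 m
17–22 s: -5 × 5 = -25 m
Net displacement = 5 m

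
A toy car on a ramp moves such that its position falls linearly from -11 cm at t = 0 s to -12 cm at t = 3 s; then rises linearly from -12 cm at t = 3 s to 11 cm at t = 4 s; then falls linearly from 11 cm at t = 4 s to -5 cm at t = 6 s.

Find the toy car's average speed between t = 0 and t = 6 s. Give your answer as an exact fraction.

Average speed = (total path length)/(elapsed time); on a piecewise-linear x-t graph the path length is Σ|Δx|.
0–3 s: |Δx| = |-12 − -11| = 1 cm
3–4 s: |Δx| = |11 − -12| = 23 cm
4–6 s: |Δx| = |-5 − 11| = 16 cm
Total path = 40 cm; average speed = 40/6 = 20/3 cm/s.

20/3 cm/s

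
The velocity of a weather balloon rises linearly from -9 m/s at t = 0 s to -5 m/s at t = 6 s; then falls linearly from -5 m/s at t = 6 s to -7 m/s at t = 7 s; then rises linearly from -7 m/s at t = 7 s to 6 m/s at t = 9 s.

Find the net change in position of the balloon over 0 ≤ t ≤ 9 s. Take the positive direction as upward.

Displacement is the signed area under the v-t curve.
0–6 s: ½(-9 + -5)(6) = -42 m
6–7 s: ½(-5 + -7)(1) = -6 m
7–9 s: ½(-7 + 6)(2) = -1 m
Net displacement = -49 m

-49 m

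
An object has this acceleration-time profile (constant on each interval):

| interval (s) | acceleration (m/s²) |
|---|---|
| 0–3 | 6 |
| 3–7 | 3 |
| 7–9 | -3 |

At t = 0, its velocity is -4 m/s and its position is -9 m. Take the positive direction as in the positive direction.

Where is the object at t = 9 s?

132 m

On each constant-a segment, Δv = aΔt and Δx = v₀Δt + ½aΔt²; chain segment to segment.
0–3 s: v starts -4 m/s; Δx = -4·3 + ½·6·3² = 15 m; v ends 14 m/s.
3–7 s: v starts 14 m/s; Δx = 14·4 + ½·3·4² = 80 m; v ends 26 m/s.
7–9 s: v starts 26 m/s; Δx = 26·2 + ½·-3·2² = 46 m; v ends 20 m/s.
x(9) = -9 + Σ Δx = 132 m.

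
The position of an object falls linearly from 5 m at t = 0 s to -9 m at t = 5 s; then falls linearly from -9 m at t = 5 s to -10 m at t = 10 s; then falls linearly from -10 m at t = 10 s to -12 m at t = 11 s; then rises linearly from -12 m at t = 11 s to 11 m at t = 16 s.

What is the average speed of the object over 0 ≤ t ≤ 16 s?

Average speed = (total path length)/(elapsed time); on a piecewise-linear x-t graph the path length is Σ|Δx|.
0–5 s: |Δx| = |-9 − 5| = 14 m
5–10 s: |Δx| = |-10 − -9| = 1 m
10–11 s: |Δx| = |-12 − -10| = 2 m
11–16 s: |Δx| = |11 − -12| = 23 m
Total path = 40 m; average speed = 40/16 = 2.5 m/s.

2.5 m/s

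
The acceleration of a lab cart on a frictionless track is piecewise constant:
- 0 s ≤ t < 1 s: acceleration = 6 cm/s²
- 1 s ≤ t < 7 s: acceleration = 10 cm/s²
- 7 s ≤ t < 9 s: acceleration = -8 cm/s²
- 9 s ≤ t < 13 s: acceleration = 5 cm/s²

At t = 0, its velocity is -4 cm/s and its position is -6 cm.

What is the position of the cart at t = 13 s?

On each constant-a segment, Δv = aΔt and Δx = v₀Δt + ½aΔt²; chain segment to segment.
0–1 s: v starts -4 cm/s; Δx = -4·1 + ½·6·1² = -1 cm; v ends 2 cm/s.
1–7 s: v starts 2 cm/s; Δx = 2·6 + ½·10·6² = 192 cm; v ends 62 cm/s.
7–9 s: v starts 62 cm/s; Δx = 62·2 + ½·-8·2² = 108 cm; v ends 46 cm/s.
9–13 s: v starts 46 cm/s; Δx = 46·4 + ½·5·4² = 224 cm; v ends 66 cm/s.
x(13) = -6 + Σ Δx = 517 cm.

517 cm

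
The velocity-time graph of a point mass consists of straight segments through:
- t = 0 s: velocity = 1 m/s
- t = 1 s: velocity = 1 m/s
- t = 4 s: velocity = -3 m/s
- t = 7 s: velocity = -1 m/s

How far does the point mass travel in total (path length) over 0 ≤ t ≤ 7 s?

Total distance travelled is ∫|v| dt — sum the magnitudes of each area piece.
0–1 s: |1| × 1 = 1 m
1–4 s: v = 0 at t = 1.75 s; triangle areas 0.375 + 3.375 = 3.75 m
4–7 s: |½(-3 + -1)(3)| = 6 m
Total distance = 10.75 m

10.75 m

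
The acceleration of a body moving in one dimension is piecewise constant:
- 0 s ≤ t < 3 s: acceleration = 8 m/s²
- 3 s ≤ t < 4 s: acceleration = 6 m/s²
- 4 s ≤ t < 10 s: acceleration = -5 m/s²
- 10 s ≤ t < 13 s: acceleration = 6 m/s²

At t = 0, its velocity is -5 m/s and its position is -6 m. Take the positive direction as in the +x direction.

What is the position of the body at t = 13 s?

On each constant-a segment, Δv = aΔt and Δx = v₀Δt + ½aΔt²; chain segment to segment.
0–3 s: v starts -5 m/s; Δx = -5·3 + ½·8·3² = 21 m; v ends 19 m/s.
3–4 s: v starts 19 m/s; Δx = 19·1 + ½·6·1² = 22 m; v ends 25 m/s.
4–10 s: v starts 25 m/s; Δx = 25·6 + ½·-5·6² = 60 m; v ends -5 m/s.
10–13 s: v starts -5 m/s; Δx = -5·3 + ½·6·3² = 12 m; v ends 13 m/s.
x(13) = -6 + Σ Δx = 109 m.

109 m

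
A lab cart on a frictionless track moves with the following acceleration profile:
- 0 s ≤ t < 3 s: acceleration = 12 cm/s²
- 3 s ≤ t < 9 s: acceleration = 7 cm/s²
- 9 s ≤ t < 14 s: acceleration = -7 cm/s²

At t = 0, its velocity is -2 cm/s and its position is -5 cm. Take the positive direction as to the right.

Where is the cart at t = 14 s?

On each constant-a segment, Δv = aΔt and Δx = v₀Δt + ½aΔt²; chain segment to segment.
0–3 s: v starts -2 cm/s; Δx = -2·3 + ½·12·3² = 48 cm; v ends 34 cm/s.
3–9 s: v starts 34 cm/s; Δx = 34·6 + ½·7·6² = 330 cm; v ends 76 cm/s.
9–14 s: v starts 76 cm/s; Δx = 76·5 + ½·-7·5² = 292.5 cm; v ends 41 cm/s.
x(14) = -5 + Σ Δx = 665.5 cm.

665.5 cm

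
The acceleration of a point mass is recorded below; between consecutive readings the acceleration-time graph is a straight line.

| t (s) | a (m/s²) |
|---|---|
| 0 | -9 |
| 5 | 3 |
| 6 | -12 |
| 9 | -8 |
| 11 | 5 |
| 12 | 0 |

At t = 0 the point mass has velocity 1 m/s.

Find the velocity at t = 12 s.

Δv equals the area under the a-t graph; then v = v₀ + Δv.
0–5 s: ½(-9 + 3)(5) = -15 m/s
5–6 s: ½(3 + -12)(1) = -4.5 m/s
6–9 s: ½(-12 + -8)(3) = -30 m/s
9–11 s: ½(-8 + 5)(2) = -3 m/s
11–12 s: ½(5 + 0)(1) = 2.5 m/s
Δv = -50 m/s, so v(12) = 1 + (-50) = -49 m/s.

-49 m/s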